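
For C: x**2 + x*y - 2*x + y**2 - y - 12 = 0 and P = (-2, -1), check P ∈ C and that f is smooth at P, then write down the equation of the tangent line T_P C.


Tangent line at P: -7*x - 5*y - 19 = 0.

Step 1: f(-2, -1) = 0, so P lies on C.
Step 2: partial derivatives
  f_x(x, y) = 2*x + y - 2, f_y(x, y) = x + 2*y - 1.
  f_x(P) = -7, f_y(P) = -5 (gradient nonzero, so P is smooth).
Step 3: tangent line at P: -7·(x − -2) + -5·(y − -1) = 0.
Expanding: -7*x - 5*y - 19 = 0.


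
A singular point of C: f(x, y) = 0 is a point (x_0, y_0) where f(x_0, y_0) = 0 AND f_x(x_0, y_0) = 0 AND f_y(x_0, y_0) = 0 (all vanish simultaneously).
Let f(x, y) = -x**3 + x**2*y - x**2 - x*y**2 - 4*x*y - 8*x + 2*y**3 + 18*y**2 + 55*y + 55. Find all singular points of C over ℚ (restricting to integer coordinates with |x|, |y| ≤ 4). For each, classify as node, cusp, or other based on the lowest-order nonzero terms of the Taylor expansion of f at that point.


Singular points: {(-1, -3)}; classification: node.

Compute partial derivatives:
  f_x = -3*x**2 + 2*x*y - 2*x - y**2 - 4*y - 8.
  f_y = x**2 - 2*x*y - 4*x + 6*y**2 + 36*y + 55.
Scan x_0 ∈ {−4, ..., 4}. For each x_0, f_y(x_0, y) is a polynomial in y; find its integer roots y ∈ {−4, ..., 4}, then test f_x and f at those candidates.
  x = -4: f_y(-4, y) = 6*y**2 + 44*y + 87; no integer root y with |y| ≤ 4.
  x = -3: f_y(-3, y) = 6*y**2 + 42*y + 76; no integer root y with |y| ≤ 4.
  x = -2: f_y(-2, y) = 6*y**2 + 40*y + 67; no integer root y with |y| ≤ 4.
  x = -1: f_y(-1, y) = 6*y**2 + 38*y + 60; vanishes at y ∈ {-3}. (-1, -3): f_x = 0, f = 0 — SINGULAR.
  x = 0: f_y(0, y) = 6*y**2 + 36*y + 55; no integer root y with |y| ≤ 4.
  x = 1: f_y(1, y) = 6*y**2 + 34*y + 52; no integer root y with |y| ≤ 4.
  x = 2: f_y(2, y) = 6*y**2 + 32*y + 51; no integer root y with |y| ≤ 4.
  x = 3: f_y(3, y) = 6*y**2 + 30*y + 52; no integer root y with |y| ≤ 4.
  x = 4: f_y(4, y) = 6*y**2 + 28*y + 55; no integer root y with |y| ≤ 4.
Only singular point on the grid: (-1, -3).
Classify: substitute x = -1 + u, y = -3 + v and expand: f = -u**3 + u**2*v - u**2 - u*v**2 + 2*v**3 + v**2.
No constant or linear terms (consistent with a singular point). Quadratic part: -u**2 + v**2. Cubic part: -u**3 + u**2*v - u*v**2 + 2*v**3.
The quadratic part v**2 - u**2 = (v − u)(v + u) splits into two distinct linear factors, so there are two distinct tangent lines y − -3 = ±(x − -1) — this is a node (ordinary double point).
Classification: node.


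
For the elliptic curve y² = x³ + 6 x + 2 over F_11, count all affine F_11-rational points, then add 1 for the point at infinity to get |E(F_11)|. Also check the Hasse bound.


Affine points = {(1, 3), (1, 8), (2, 0), (3, 5), (3, 6), (5, 5), (5, 6), (6, 1), (6, 10), (8, 1), (8, 10), (9, 2), (9, 9)}; affine count = 13; |E(F_11)| = 14.

Discriminant check: Δ ∝ 4a³ + 27b² = 4·6³ + 27·2² = 4·216 + 27·4 ≡ 4 (mod 11). Nonzero ⇒ E is nonsingular.
For each x ∈ F_11, compute rhs = x³ + 6·x + 2 mod 11, then count y ∈ F_11 with y² ≡ rhs.
  x = 0: rhs = 2, matching y values: none (0 points).
  x = 1: rhs = 9, matching y values: 3, 8 (2 points).
  x = 2: rhs = 0, matching y values: 0 (1 points).
  x = 3: rhs = 3, matching y values: 5, 6 (2 points).
  x = 4: rhs = 2, matching y values: none (0 points).
  x = 5: rhs = 3, matching y values: 5, 6 (2 points).
  x = 6: rhs = 1, matching y values: 1, 10 (2 points).
  x = 7: rhs = 2, matching y values: none (0 points).
  x = 8: rhs = 1, matching y values: 1, 10 (2 points).
  x = 9: rhs = 4, matching y values: 2, 9 (2 points).
  x = 10: rhs = 6, matching y values: none (0 points).
Total affine count: 13.
Full point count |E(F_11)| = 13 + 1 = 14.
Hasse bound: |14 − (11+1)| = |2| = 2 ≤ 2√11 ≈ 6.6332 ✓.


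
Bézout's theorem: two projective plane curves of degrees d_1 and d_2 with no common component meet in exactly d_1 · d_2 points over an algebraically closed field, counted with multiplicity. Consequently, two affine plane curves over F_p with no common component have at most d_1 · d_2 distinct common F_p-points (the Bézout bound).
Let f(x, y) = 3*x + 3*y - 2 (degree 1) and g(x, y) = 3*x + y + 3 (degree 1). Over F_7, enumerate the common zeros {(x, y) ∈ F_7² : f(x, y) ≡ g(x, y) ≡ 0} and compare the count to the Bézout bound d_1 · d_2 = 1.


Common zeros: {(4, 6)}; count = 1; Bézout bound = 1.

deg(f) = 1, deg(g) = 1, so Bézout bound = 1.
Scan x ∈ F_7. For each x, list the y ∈ F_7 with f(x, y) ≡ 0 and those with g(x, y) ≡ 0 (mod 7); the common zeros in that column are the intersection.
  x = 0: f ≡ 0 at y ∈ {3}; g ≡ 0 at y ∈ {4}; common: ∅.
  x = 1: f ≡ 0 at y ∈ {2}; g ≡ 0 at y ∈ {1}; common: ∅.
  x = 2: f ≡ 0 at y ∈ {1}; g ≡ 0 at y ∈ {5}; common: ∅.
  x = 3: f ≡ 0 at y ∈ {0}; g ≡ 0 at y ∈ {2}; common: ∅.
  x = 4: f ≡ 0 at y ∈ {6}; g ≡ 0 at y ∈ {6}; common: {6}.
  x = 5: f ≡ 0 at y ∈ {5}; g ≡ 0 at y ∈ {3}; common: ∅.
  x = 6: f ≡ 0 at y ∈ {4}; g ≡ 0 at y ∈ {0}; common: ∅.
Collecting: common zeros = {(4, 6)}, so the count is 1.
Comparison with the Bézout bound: 1 ≤ 1 = deg(f)·deg(g), as expected for curves with no common component (the bound is attained).


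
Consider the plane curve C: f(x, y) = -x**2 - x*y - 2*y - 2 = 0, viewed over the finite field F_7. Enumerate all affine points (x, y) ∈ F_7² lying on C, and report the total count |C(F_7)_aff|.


Affine F_7-points: {(0, 6), (1, 6), (2, 2), (3, 2), (4, 4), (6, 4)}; count = 6.

For each of the 49 pairs (x, y) ∈ F_7², evaluate f(x, y) mod 7. Record the zeros.
  x = 0: [0↦5, 1↦3, 2↦1, 3↦6, 4↦4, 5↦2, 6↦0]  zeros at y ∈ {6}
  x = 1: [0↦4, 1↦1, 2↦5, 3↦2, 4↦6, 5↦3, 6↦0]  zeros at y ∈ {6}
  x = 2: [0↦1, 1↦4, 2↦0, 3↦3, 4↦6, 5↦2, 6↦5]  zeros at y ∈ {2}
  x = 3: [0↦3, 1↦5, 2↦0, 3↦2, 4↦4, 5↦6, 6↦1]  zeros at y ∈ {2}
  x = 4: [0↦3, 1↦4, 2↦5, 3↦6, 4↦0, 5↦1, 6↦2]  zeros at y ∈ {4}
  x = 5: [0↦1, 1↦1, 2↦1, 3↦1, 4↦1, 5↦1, 6↦1]  zeros at y ∈ ∅
  x = 6: [0↦4, 1↦3, 2↦2, 3↦1, 4↦0, 5↦6, 6↦5]  zeros at y ∈ {4}
Collecting zeros: affine points = {(0, 6), (1, 6), (2, 2), (3, 2), (4, 4), (6, 4)}.
Total count |C(F_7)_aff| = 6.


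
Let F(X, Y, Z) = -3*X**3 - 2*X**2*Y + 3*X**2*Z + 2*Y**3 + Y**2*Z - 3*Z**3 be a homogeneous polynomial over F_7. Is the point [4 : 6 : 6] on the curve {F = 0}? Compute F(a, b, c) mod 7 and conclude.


F(4,6,6) ≡ 2 (mod 7); P is NOT on the curve.

Evaluate F(4, 6, 6) term-by-term (mod 7).
  -3*X**3 ↦ -3·64·1·1 = -192
  -2*X**2*Y ↦ -2·16·6·1 = -192
  3*X**2*Z ↦ 3·16·1·6 = 288
  2*Y**3 ↦ 2·1·216·1 = 432
  Y**2*Z ↦ 1·1·36·6 = 216
  -3*Z**3 ↦ -3·1·1·216 = -648
Sum: F(4, 6, 6) = (-192) + (-192) + (288) + (432) + (216) + (-648) = -96.
Reducing mod 7: -96 ≡ 2 (mod 7).
Since F(a, b, c) ≡ 2 ≠ 0 (mod 7), P does NOT lie on the curve.


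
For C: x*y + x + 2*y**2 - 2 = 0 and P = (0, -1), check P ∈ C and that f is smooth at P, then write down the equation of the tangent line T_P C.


Tangent line at P: -4*y - 4 = 0.

Step 1: f(0, -1) = 0, so P lies on C.
Step 2: partial derivatives
  f_x(x, y) = y + 1, f_y(x, y) = x + 4*y.
  f_x(P) = 0, f_y(P) = -4 (gradient nonzero, so P is smooth).
Step 3: tangent line at P: 0·(x − 0) + -4·(y − -1) = 0.
Expanding: -4*y - 4 = 0.


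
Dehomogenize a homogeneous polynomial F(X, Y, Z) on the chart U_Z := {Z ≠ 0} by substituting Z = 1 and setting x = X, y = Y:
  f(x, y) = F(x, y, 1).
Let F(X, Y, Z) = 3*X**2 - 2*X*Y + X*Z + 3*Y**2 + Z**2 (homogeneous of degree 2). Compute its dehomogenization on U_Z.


f(x, y) = 3*x**2 - 2*x*y + x + 3*y**2 + 1

On U_Z we set Z = 1. Each monomial c·X^i·Y^j·Z^k in F becomes c·x^i·y^j·1^k = c·x^i·y^j.
Substituting Z = 1: F(X, Y, 1) = 3*x**2 - 2*x*y + x + 3*y**2 + 1.
Note: deg(f) ≤ deg(F) = 2; strict inequality happens when F is divisible by Z (lost terms).


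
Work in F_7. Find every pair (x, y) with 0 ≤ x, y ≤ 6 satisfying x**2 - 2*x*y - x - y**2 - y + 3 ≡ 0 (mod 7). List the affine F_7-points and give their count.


Affine F_7-points: {(1, 2), (3, 3), (3, 4), (4, 2), (4, 3), (6, 4)}; count = 6.

For each of the 49 pairs (x, y) ∈ F_7², evaluate f(x, y) mod 7. Record the zeros.
  x = 0: [0↦3, 1↦1, 2↦4, 3↦5, 4↦4, 5↦1, 6↦3]  zeros at y ∈ ∅
  x = 1: [0↦3, 1↦6, 2↦0, 3↦6, 4↦3, 5↦5, 6↦5]  zeros at y ∈ {2}
  x = 2: [0↦5, 1↦6, 2↦5, 3↦2, 4↦4, 5↦4, 6↦2]  zeros at y ∈ ∅
  x = 3: [0↦2, 1↦1, 2↦5, 3↦0, 4↦0, 5↦5, 6↦1]  zeros at y ∈ {3, 4}
  x = 4: [0↦1, 1↦5, 2↦0, 3↦0, 4↦5, 5↦1, 6↦2]  zeros at y ∈ {2, 3}
  x = 5: [0↦2, 1↦4, 2↦4, 3↦2, 4↦5, 5↦6, 6↦5]  zeros at y ∈ ∅
  x = 6: [0↦5, 1↦5, 2↦3, 3↦6, 4↦0, 5↦6, 6↦3]  zeros at y ∈ {4}
Collecting zeros: affine points = {(1, 2), (3, 3), (3, 4), (4, 2), (4, 3), (6, 4)}.
Total count |C(F_7)_aff| = 6.


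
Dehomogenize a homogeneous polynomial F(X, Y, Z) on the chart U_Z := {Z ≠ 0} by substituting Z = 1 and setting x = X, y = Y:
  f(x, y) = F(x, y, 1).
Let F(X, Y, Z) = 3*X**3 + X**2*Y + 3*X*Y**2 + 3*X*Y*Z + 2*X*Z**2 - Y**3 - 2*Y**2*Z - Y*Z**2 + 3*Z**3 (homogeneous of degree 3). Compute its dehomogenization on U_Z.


f(x, y) = 3*x**3 + x**2*y + 3*x*y**2 + 3*x*y + 2*x - y**3 - 2*y**2 - y + 3

On U_Z we set Z = 1. Each monomial c·X^i·Y^j·Z^k in F becomes c·x^i·y^j·1^k = c·x^i·y^j.
Substituting Z = 1: F(X, Y, 1) = 3*x**3 + x**2*y + 3*x*y**2 + 3*x*y + 2*x - y**3 - 2*y**2 - y + 3.
Note: deg(f) ≤ deg(F) = 3; strict inequality happens when F is divisible by Z (lost terms).


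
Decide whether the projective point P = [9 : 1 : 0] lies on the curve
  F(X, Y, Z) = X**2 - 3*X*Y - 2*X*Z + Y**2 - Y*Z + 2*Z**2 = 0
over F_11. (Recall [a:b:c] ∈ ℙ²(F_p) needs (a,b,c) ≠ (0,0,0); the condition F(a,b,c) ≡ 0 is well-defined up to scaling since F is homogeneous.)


F(9,1,0) ≡ 0 (mod 11); P is on the curve.

Evaluate F(9, 1, 0) term-by-term (mod 11).
  X**2 ↦ 1·81·1·1 = 81
  -3*X*Y ↦ -3·9·1·1 = -27
  -2*X*Z ↦ -2·9·1·0 = 0
  Y**2 ↦ 1·1·1·1 = 1
  -Y*Z ↦ -1·1·1·0 = 0
  2*Z**2 ↦ 2·1·1·0 = 0
Sum: F(9, 1, 0) = (81) + (-27) + (0) + (1) + (0) + (0) = 55.
Reducing mod 11: 55 ≡ 0 (mod 11).
Since F(a, b, c) ≡ 0 (mod 11), P lies on the curve.


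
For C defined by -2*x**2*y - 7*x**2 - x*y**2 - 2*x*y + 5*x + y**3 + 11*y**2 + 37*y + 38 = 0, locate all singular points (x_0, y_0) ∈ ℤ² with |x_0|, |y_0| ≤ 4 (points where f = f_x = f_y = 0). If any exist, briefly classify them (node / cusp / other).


Singular points: {(1, -3)}; classification: node.

Compute partial derivatives:
  f_x = -4*x*y - 14*x - y**2 - 2*y + 5.
  f_y = -2*x**2 - 2*x*y - 2*x + 3*y**2 + 22*y + 37.
Scan x_0 ∈ {−4, ..., 4}. For each x_0, f_y(x_0, y) is a polynomial in y; find its integer roots y ∈ {−4, ..., 4}, then test f_x and f at those candidates.
  x = -4: f_y(-4, y) = 3*y**2 + 30*y + 13; no integer root y with |y| ≤ 4.
  x = -3: f_y(-3, y) = 3*y**2 + 28*y + 25; vanishes at y ∈ {-1}. (-3, -1): f_x = 36 ≠ 0.
  x = -2: f_y(-2, y) = 3*y**2 + 26*y + 33; no integer root y with |y| ≤ 4.
  x = -1: f_y(-1, y) = 3*y**2 + 24*y + 37; no integer root y with |y| ≤ 4.
  x = 0: f_y(0, y) = 3*y**2 + 22*y + 37; no integer root y with |y| ≤ 4.
  x = 1: f_y(1, y) = 3*y**2 + 20*y + 33; vanishes at y ∈ {-3}. (1, -3): f_x = 0, f = 0 — SINGULAR.
  x = 2: f_y(2, y) = 3*y**2 + 18*y + 25; no integer root y with |y| ≤ 4.
  x = 3: f_y(3, y) = 3*y**2 + 16*y + 13; vanishes at y ∈ {-1}. (3, -1): f_x = -24 ≠ 0.
  x = 4: f_y(4, y) = 3*y**2 + 14*y - 3; no integer root y with |y| ≤ 4.
Only singular point on the grid: (1, -3).
Classify: substitute x = 1 + u, y = -3 + v and expand: f = -2*u**2*v - u**2 - u*v**2 + v**3 + v**2.
No constant or linear terms (consistent with a singular point). Quadratic part: -u**2 + v**2. Cubic part: -2*u**2*v - u*v**2 + v**3.
The quadratic part v**2 - u**2 = (v − u)(v + u) splits into two distinct linear factors, so there are two distinct tangent lines y − -3 = ±(x − 1) — this is a node (ordinary double point).
Classification: node.


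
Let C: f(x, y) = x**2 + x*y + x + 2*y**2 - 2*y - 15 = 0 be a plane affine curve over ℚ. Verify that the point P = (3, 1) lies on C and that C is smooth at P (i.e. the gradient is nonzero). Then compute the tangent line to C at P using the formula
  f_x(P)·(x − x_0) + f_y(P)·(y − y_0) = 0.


Tangent line at P: 8*x + 5*y - 29 = 0.

Step 1: f(3, 1) = 0, so P lies on C.
Step 2: partial derivatives
  f_x(x, y) = 2*x + y + 1, f_y(x, y) = x + 4*y - 2.
  f_x(P) = 8, f_y(P) = 5 (gradient nonzero, so P is smooth).
Step 3: tangent line at P: 8·(x − 3) + 5·(y − 1) = 0.
Expanding: 8*x + 5*y - 29 = 0.


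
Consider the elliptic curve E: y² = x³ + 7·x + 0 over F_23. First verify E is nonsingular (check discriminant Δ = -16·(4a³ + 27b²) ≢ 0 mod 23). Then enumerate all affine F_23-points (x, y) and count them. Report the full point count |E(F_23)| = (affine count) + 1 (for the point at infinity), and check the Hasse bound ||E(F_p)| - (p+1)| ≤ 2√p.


Affine points = {(0, 0), (1, 10), (1, 13), (3, 5), (3, 18), (4, 0), (7, 1), (7, 22), (8, 4), (8, 19), (10, 9), (10, 14), (12, 8), (12, 15), (14, 6), (14, 17), (17, 8), (17, 15), (18, 1), (18, 22), (19, 0), (21, 1), (21, 22)}; affine count = 23; |E(F_23)| = 24.

Discriminant check: Δ ∝ 4a³ + 27b² = 4·7³ + 27·0² = 4·343 + 27·0 ≡ 15 (mod 23). Nonzero ⇒ E is nonsingular.
For each x ∈ F_23, compute rhs = x³ + 7·x + 0 mod 23, then count y ∈ F_23 with y² ≡ rhs.
  x = 0: rhs = 0, matching y values: 0 (1 points).
  x = 1: rhs = 8, matching y values: 10, 13 (2 points).
  x = 2: rhs = 22, matching y values: none (0 points).
  x = 3: rhs = 2, matching y values: 5, 18 (2 points).
  x = 4: rhs = 0, matching y values: 0 (1 points).
  x = 5: rhs = 22, matching y values: none (0 points).
  x = 6: rhs = 5, matching y values: none (0 points).
  x = 7: rhs = 1, matching y values: 1, 22 (2 points).
  x = 8: rhs = 16, matching y values: 4, 19 (2 points).
  x = 9: rhs = 10, matching y values: none (0 points).
  x = 10: rhs = 12, matching y values: 9, 14 (2 points).
  x = 11: rhs = 5, matching y values: none (0 points).
  x = 12: rhs = 18, matching y values: 8, 15 (2 points).
  x = 13: rhs = 11, matching y values: none (0 points).
  x = 14: rhs = 13, matching y values: 6, 17 (2 points).
  x = 15: rhs = 7, matching y values: none (0 points).
  x = 16: rhs = 22, matching y values: none (0 points).
  x = 17: rhs = 18, matching y values: 8, 15 (2 points).
  x = 18: rhs = 1, matching y values: 1, 22 (2 points).
  x = 19: rhs = 0, matching y values: 0 (1 points).
  x = 20: rhs = 21, matching y values: none (0 points).
  x = 21: rhs = 1, matching y values: 1, 22 (2 points).
  x = 22: rhs = 15, matching y values: none (0 points).
Total affine count: 23.
Full point count |E(F_23)| = 23 + 1 = 24.
Hasse bound: |24 − (23+1)| = |0| = 0 ≤ 2√23 ≈ 9.5917 ✓.


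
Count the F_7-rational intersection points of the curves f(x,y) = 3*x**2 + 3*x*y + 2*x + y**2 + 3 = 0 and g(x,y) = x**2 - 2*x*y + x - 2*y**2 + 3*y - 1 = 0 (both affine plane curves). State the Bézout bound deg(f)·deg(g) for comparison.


Common zeros: ∅; count = 0; Bézout bound = 4.

deg(f) = 2, deg(g) = 2, so Bézout bound = 4.
Scan x ∈ F_7. For each x, list the y ∈ F_7 with f(x, y) ≡ 0 and those with g(x, y) ≡ 0 (mod 7); the common zeros in that column are the intersection.
  x = 0: f ≡ 0 at y ∈ {2, 5}; g ≡ 0 at y ∈ {1, 4}; common: ∅.
  x = 1: f ≡ 0 at y ∈ ∅; g ≡ 0 at y ∈ {1, 3}; common: ∅.
  x = 2: f ≡ 0 at y ∈ {2, 6}; g ≡ 0 at y ∈ ∅; common: ∅.
  x = 3: f ≡ 0 at y ∈ {6}; g ≡ 0 at y ∈ ∅; common: ∅.
  x = 4: f ≡ 0 at y ∈ ∅; g ≡ 0 at y ∈ {3, 5}; common: ∅.
  x = 5: f ≡ 0 at y ∈ ∅; g ≡ 0 at y ∈ {2, 5}; common: ∅.
  x = 6: f ≡ 0 at y ∈ {5}; g ≡ 0 at y ∈ ∅; common: ∅.
Collecting: common zeros = ∅, so the count is 0.
Comparison with the Bézout bound: 0 ≤ 4 = deg(f)·deg(g), as expected for curves with no common component (the affine F_7-count falls short of the bound because intersections may lie at infinity, over extension fields, or carry multiplicity).


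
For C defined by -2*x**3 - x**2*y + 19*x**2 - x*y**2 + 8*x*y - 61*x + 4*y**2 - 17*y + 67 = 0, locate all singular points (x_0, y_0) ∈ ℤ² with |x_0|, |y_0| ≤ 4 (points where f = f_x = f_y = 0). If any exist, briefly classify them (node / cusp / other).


Singular points: {(3, 1)}; classification: cusp.

Compute partial derivatives:
  f_x = -6*x**2 - 2*x*y + 38*x - y**2 + 8*y - 61.
  f_y = -x**2 - 2*x*y + 8*x + 8*y - 17.
Scan x_0 ∈ {−4, ..., 4}. For each x_0, f_y(x_0, y) is a polynomial in y; find its integer roots y ∈ {−4, ..., 4}, then test f_x and f at those candidates.
  x = -4: f_y(-4, y) = 16*y - 65; no integer root y with |y| ≤ 4.
  x = -3: f_y(-3, y) = 14*y - 50; no integer root y with |y| ≤ 4.
  x = -2: f_y(-2, y) = 12*y - 37; no integer root y with |y| ≤ 4.
  x = -1: f_y(-1, y) = 10*y - 26; no integer root y with |y| ≤ 4.
  x = 0: f_y(0, y) = 8*y - 17; no integer root y with |y| ≤ 4.
  x = 1: f_y(1, y) = 6*y - 10; no integer root y with |y| ≤ 4.
  x = 2: f_y(2, y) = 4*y - 5; no integer root y with |y| ≤ 4.
  x = 3: f_y(3, y) = 2*y - 2; vanishes at y ∈ {1}. (3, 1): f_x = 0, f = 0 — SINGULAR.
  x = 4: f_y(4, y) = -1; no integer root y with |y| ≤ 4.
Only singular point on the grid: (3, 1).
Classify: substitute x = 3 + u, y = 1 + v and expand: f = -2*u**3 - u**2*v - u*v**2 + v**2.
No constant or linear terms (consistent with a singular point). Quadratic part: v**2. Cubic part: -2*u**3 - u**2*v - u*v**2.
The quadratic part v**2 is a perfect square, so there is a single (double) tangent line v = 0, i.e. y = 1. Restricting the cubic part to that line (v = 0) leaves -2*u**3 ≠ 0, so f is not divisible by v and the branch is v² ≈ 2*u**3 to lowest order — this is a cusp.
Classification: cusp.


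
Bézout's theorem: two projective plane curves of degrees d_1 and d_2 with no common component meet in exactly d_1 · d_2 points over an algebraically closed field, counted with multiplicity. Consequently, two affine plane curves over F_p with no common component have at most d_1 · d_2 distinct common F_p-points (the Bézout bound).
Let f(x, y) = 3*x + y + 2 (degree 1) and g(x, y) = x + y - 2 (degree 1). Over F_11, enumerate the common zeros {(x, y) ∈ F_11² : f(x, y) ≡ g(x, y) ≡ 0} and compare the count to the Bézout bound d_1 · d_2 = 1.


Common zeros: {(9, 4)}; count = 1; Bézout bound = 1.

deg(f) = 1, deg(g) = 1, so Bézout bound = 1.
Scan x ∈ F_11. For each x, list the y ∈ F_11 with f(x, y) ≡ 0 and those with g(x, y) ≡ 0 (mod 11); the common zeros in that column are the intersection.
  x = 0: f ≡ 0 at y ∈ {9}; g ≡ 0 at y ∈ {2}; common: ∅.
  x = 1: f ≡ 0 at y ∈ {6}; g ≡ 0 at y ∈ {1}; common: ∅.
  x = 2: f ≡ 0 at y ∈ {3}; g ≡ 0 at y ∈ {0}; common: ∅.
  x = 3: f ≡ 0 at y ∈ {0}; g ≡ 0 at y ∈ {10}; common: ∅.
  x = 4: f ≡ 0 at y ∈ {8}; g ≡ 0 at y ∈ {9}; common: ∅.
  x = 5: f ≡ 0 at y ∈ {5}; g ≡ 0 at y ∈ {8}; common: ∅.
  x = 6: f ≡ 0 at y ∈ {2}; g ≡ 0 at y ∈ {7}; common: ∅.
  x = 7: f ≡ 0 at y ∈ {10}; g ≡ 0 at y ∈ {6}; common: ∅.
  x = 8: f ≡ 0 at y ∈ {7}; g ≡ 0 at y ∈ {5}; common: ∅.
  x = 9: f ≡ 0 at y ∈ {4}; g ≡ 0 at y ∈ {4}; common: {4}.
  x = 10: f ≡ 0 at y ∈ {1}; g ≡ 0 at y ∈ {3}; common: ∅.
Collecting: common zeros = {(9, 4)}, so the count is 1.
Comparison with the Bézout bound: 1 ≤ 1 = deg(f)·deg(g), as expected for curves with no common component (the bound is attained).


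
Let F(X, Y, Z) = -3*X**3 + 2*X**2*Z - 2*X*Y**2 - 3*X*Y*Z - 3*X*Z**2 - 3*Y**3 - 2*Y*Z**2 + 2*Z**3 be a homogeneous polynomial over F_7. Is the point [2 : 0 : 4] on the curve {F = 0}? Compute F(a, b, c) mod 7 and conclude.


F(2,0,4) ≡ 5 (mod 7); P is NOT on the curve.

Evaluate F(2, 0, 4) term-by-term (mod 7).
  -3*X**3 ↦ -3·8·1·1 = -24
  2*X**2*Z ↦ 2·4·1·4 = 32
  -2*X*Y**2 ↦ -2·2·0·1 = 0
  -3*X*Y*Z ↦ -3·2·0·4 = 0
  -3*X*Z**2 ↦ -3·2·1·16 = -96
  -3*Y**3 ↦ -3·1·0·1 = 0
  -2*Y*Z**2 ↦ -2·1·0·16 = 0
  2*Z**3 ↦ 2·1·1·64 = 128
Sum: F(2, 0, 4) = (-24) + (32) + (0) + (0) + (-96) + (0) + (0) + (128) = 40.
Reducing mod 7: 40 ≡ 5 (mod 7).
Since F(a, b, c) ≡ 5 ≠ 0 (mod 7), P does NOT lie on the curve.


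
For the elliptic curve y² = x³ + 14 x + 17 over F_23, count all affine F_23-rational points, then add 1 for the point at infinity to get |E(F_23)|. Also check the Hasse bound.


Affine points = {(1, 3), (1, 20), (6, 8), (6, 15), (12, 2), (12, 21), (13, 2), (13, 21), (14, 6), (14, 17), (16, 6), (16, 17), (17, 4), (17, 19), (18, 11), (18, 12), (19, 9), (19, 14), (21, 2), (21, 21), (22, 5), (22, 18)}; affine count = 22; |E(F_23)| = 23.

Discriminant check: Δ ∝ 4a³ + 27b² = 4·14³ + 27·17² = 4·2744 + 27·289 ≡ 11 (mod 23). Nonzero ⇒ E is nonsingular.
For each x ∈ F_23, compute rhs = x³ + 14·x + 17 mod 23, then count y ∈ F_23 with y² ≡ rhs.
  x = 0: rhs = 17, matching y values: none (0 points).
  x = 1: rhs = 9, matching y values: 3, 20 (2 points).
  x = 2: rhs = 7, matching y values: none (0 points).
  x = 3: rhs = 17, matching y values: none (0 points).
  x = 4: rhs = 22, matching y values: none (0 points).
  x = 5: rhs = 5, matching y values: none (0 points).
  x = 6: rhs = 18, matching y values: 8, 15 (2 points).
  x = 7: rhs = 21, matching y values: none (0 points).
  x = 8: rhs = 20, matching y values: none (0 points).
  x = 9: rhs = 21, matching y values: none (0 points).
  x = 10: rhs = 7, matching y values: none (0 points).
  x = 11: rhs = 7, matching y values: none (0 points).
  x = 12: rhs = 4, matching y values: 2, 21 (2 points).
  x = 13: rhs = 4, matching y values: 2, 21 (2 points).
  x = 14: rhs = 13, matching y values: 6, 17 (2 points).
  x = 15: rhs = 14, matching y values: none (0 points).
  x = 16: rhs = 13, matching y values: 6, 17 (2 points).
  x = 17: rhs = 16, matching y values: 4, 19 (2 points).
  x = 18: rhs = 6, matching y values: 11, 12 (2 points).
  x = 19: rhs = 12, matching y values: 9, 14 (2 points).
  x = 20: rhs = 17, matching y values: none (0 points).
  x = 21: rhs = 4, matching y values: 2, 21 (2 points).
  x = 22: rhs = 2, matching y values: 5, 18 (2 points).
Total affine count: 22.
Full point count |E(F_23)| = 22 + 1 = 23.
Hasse bound: |23 − (23+1)| = |-1| = 1 ≤ 2√23 ≈ 9.5917 ✓.


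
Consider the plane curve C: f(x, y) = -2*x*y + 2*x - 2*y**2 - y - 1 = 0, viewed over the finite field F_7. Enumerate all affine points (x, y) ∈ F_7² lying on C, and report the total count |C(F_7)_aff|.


Affine F_7-points: {(0, 5), (2, 4), (4, 0), (4, 6), (5, 2), (5, 3)}; count = 6.

For each of the 49 pairs (x, y) ∈ F_7², evaluate f(x, y) mod 7. Record the zeros.
  x = 0: [0↦6, 1↦3, 2↦3, 3↦6, 4↦5, 5↦0, 6↦5]  zeros at y ∈ {5}
  x = 1: [0↦1, 1↦3, 2↦1, 3↦2, 4↦6, 5↦6, 6↦2]  zeros at y ∈ ∅
  x = 2: [0↦3, 1↦3, 2↦6, 3↦5, 4↦0, 5↦5, 6↦6]  zeros at y ∈ {4}
  x = 3: [0↦5, 1↦3, 2↦4, 3↦1, 4↦1, 5↦4, 6↦3]  zeros at y ∈ ∅
  x = 4: [0↦0, 1↦3, 2↦2, 3↦4, 4↦2, 5↦3, 6↦0]  zeros at y ∈ {0, 6}
  x = 5: [0↦2, 1↦3, 2↦0, 3↦0, 4↦3, 5↦2, 6↦4]  zeros at y ∈ {2, 3}
  x = 6: [0↦4, 1↦3, 2↦5, 3↦3, 4↦4, 5↦1, 6↦1]  zeros at y ∈ ∅
Collecting zeros: affine points = {(0, 5), (2, 4), (4, 0), (4, 6), (5, 2), (5, 3)}.
Total count |C(F_7)_aff| = 6.


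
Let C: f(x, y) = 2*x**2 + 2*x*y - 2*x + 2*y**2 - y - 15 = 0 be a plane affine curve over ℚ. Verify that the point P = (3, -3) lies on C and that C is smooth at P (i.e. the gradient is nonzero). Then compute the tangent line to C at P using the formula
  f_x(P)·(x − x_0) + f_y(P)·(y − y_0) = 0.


Tangent line at P: 4*x - 7*y - 33 = 0.

Step 1: f(3, -3) = 0, so P lies on C.
Step 2: partial derivatives
  f_x(x, y) = 4*x + 2*y - 2, f_y(x, y) = 2*x + 4*y - 1.
  f_x(P) = 4, f_y(P) = -7 (gradient nonzero, so P is smooth).
Step 3: tangent line at P: 4·(x − 3) + -7·(y − -3) = 0.
Expanding: 4*x - 7*y - 33 = 0.


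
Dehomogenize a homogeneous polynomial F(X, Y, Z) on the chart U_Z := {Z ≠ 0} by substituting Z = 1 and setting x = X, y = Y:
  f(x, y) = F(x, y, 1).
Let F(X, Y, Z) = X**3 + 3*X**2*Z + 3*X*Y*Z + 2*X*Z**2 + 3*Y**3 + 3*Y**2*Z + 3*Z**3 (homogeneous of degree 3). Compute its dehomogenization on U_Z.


f(x, y) = x**3 + 3*x**2 + 3*x*y + 2*x + 3*y**3 + 3*y**2 + 3

On U_Z we set Z = 1. Each monomial c·X^i·Y^j·Z^k in F becomes c·x^i·y^j·1^k = c·x^i·y^j.
Substituting Z = 1: F(X, Y, 1) = x**3 + 3*x**2 + 3*x*y + 2*x + 3*y**3 + 3*y**2 + 3.
Note: deg(f) ≤ deg(F) = 3; strict inequality happens when F is divisible by Z (lost terms).


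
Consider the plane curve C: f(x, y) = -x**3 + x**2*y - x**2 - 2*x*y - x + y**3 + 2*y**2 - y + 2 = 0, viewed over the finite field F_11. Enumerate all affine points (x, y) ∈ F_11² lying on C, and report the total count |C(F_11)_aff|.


Affine F_11-points: {(0, 3), (1, 1), (1, 2), (1, 6), (3, 7), (4, 10), (5, 3), (7, 4), (8, 3), (9, 4), (9, 8)}; count = 11.

For each of the 121 pairs (x, y) ∈ F_11², evaluate f(x, y) mod 11. Record the zeros.
  x = 0: [0↦2, 1↦4, 2↦5, 3↦0, 4↦6, 5↦7, 6↦9, 7↦7, 8↦7, 9↦4, 10↦4]  zeros at y ∈ {3}
  x = 1: [0↦10, 1↦0, 2↦0, 3↦5, 4↦10, 5↦10, 6↦0, 7↦8, 8↦7, 9↦3, 10↦2]  zeros at y ∈ {1, 2, 6}
  x = 2: [0↦10, 1↦1, 2↦2, 3↦8, 4↦3, 5↦4, 6↦6, 7↦4, 8↦4, 9↦1, 10↦1]  zeros at y ∈ ∅
  x = 3: [0↦7, 1↦1, 2↦5, 3↦3, 4↦1, 5↦5, 6↦10, 7↦0, 8↦3, 9↦3, 10↦6]  zeros at y ∈ {7}
  x = 4: [0↦6, 1↦5, 2↦3, 3↦6, 4↦9, 5↦7, 6↦6, 7↦1, 8↦9, 9↦3, 10↦0]  zeros at y ∈ {10}
  x = 5: [0↦1, 1↦7, 2↦1, 3↦0, 4↦10, 5↦4, 6↦10, 7↦1, 8↦5, 9↦6, 10↦10]  zeros at y ∈ {3}
  x = 6: [0↦8, 1↦1, 2↦4, 3↦1, 4↦9, 5↦1, 6↦5, 7↦5, 8↦7, 9↦6, 10↦8]  zeros at y ∈ ∅
  x = 7: [0↦10, 1↦3, 2↦6, 3↦3, 4↦0, 5↦3, 6↦7, 7↦7, 8↦9, 9↦8, 10↦10]  zeros at y ∈ {4}
  x = 8: [0↦1, 1↦7, 2↦1, 3↦0, 4↦10, 5↦4, 6↦10, 7↦1, 8↦5, 9↦6, 10↦10]  zeros at y ∈ {3}
  x = 9: [0↦8, 1↦7, 2↦5, 3↦8, 4↦0, 5↦9, 6↦8, 7↦3, 8↦0, 9↦5, 10↦2]  zeros at y ∈ {4, 8}
  x = 10: [0↦3, 1↦8, 2↦1, 3↦10, 4↦8, 5↦1, 6↦6, 7↦7, 8↦10, 9↦10, 10↦2]  zeros at y ∈ ∅
Collecting zeros: affine points = {(0, 3), (1, 1), (1, 2), (1, 6), (3, 7), (4, 10), (5, 3), (7, 4), (8, 3), (9, 4), (9, 8)}.
Total count |C(F_11)_aff| = 11.


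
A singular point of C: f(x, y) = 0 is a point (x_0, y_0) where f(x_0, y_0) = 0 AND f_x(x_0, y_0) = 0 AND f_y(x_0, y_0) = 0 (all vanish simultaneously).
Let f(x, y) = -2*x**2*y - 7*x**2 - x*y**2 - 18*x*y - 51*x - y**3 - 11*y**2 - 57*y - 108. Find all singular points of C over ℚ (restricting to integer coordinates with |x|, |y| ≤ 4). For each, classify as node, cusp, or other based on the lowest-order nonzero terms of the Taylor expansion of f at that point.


Singular points: {(-3, -3)}; classification: node.

Compute partial derivatives:
  f_x = -4*x*y - 14*x - y**2 - 18*y - 51.
  f_y = -2*x**2 - 2*x*y - 18*x - 3*y**2 - 22*y - 57.
Scan x_0 ∈ {−4, ..., 4}. For each x_0, f_y(x_0, y) is a polynomial in y; find its integer roots y ∈ {−4, ..., 4}, then test f_x and f at those candidates.
  x = -4: f_y(-4, y) = -3*y**2 - 14*y - 17; no integer root y with |y| ≤ 4.
  x = -3: f_y(-3, y) = -3*y**2 - 16*y - 21; vanishes at y ∈ {-3}. (-3, -3): f_x = 0, f = 0 — SINGULAR.
  x = -2: f_y(-2, y) = -3*y**2 - 18*y - 29; no integer root y with |y| ≤ 4.
  x = -1: f_y(-1, y) = -3*y**2 - 20*y - 41; no integer root y with |y| ≤ 4.
  x = 0: f_y(0, y) = -3*y**2 - 22*y - 57; no integer root y with |y| ≤ 4.
  x = 1: f_y(1, y) = -3*y**2 - 24*y - 77; no integer root y with |y| ≤ 4.
  x = 2: f_y(2, y) = -3*y**2 - 26*y - 101; no integer root y with |y| ≤ 4.
  x = 3: f_y(3, y) = -3*y**2 - 28*y - 129; no integer root y with |y| ≤ 4.
  x = 4: f_y(4, y) = -3*y**2 - 30*y - 161; no integer root y with |y| ≤ 4.
Only singular point on the grid: (-3, -3).
Classify: substitute x = -3 + u, y = -3 + v and expand: f = -2*u**2*v - u**2 - u*v**2 - v**3 + v**2.
No constant or linear terms (consistent with a singular point). Quadratic part: -u**2 + v**2. Cubic part: -2*u**2*v - u*v**2 - v**3.
The quadratic part v**2 - u**2 = (v − u)(v + u) splits into two distinct linear factors, so there are two distinct tangent lines y − -3 = ±(x − -3) — this is a node (ordinary double point).
Classification: node.


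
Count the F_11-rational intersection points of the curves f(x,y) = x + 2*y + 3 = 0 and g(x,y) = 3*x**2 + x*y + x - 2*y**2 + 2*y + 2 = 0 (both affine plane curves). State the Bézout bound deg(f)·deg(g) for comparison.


Common zeros: {(0, 4), (5, 7)}; count = 2; Bézout bound = 2.

deg(f) = 1, deg(g) = 2, so Bézout bound = 2.
Scan x ∈ F_11. For each x, list the y ∈ F_11 with f(x, y) ≡ 0 and those with g(x, y) ≡ 0 (mod 11); the common zeros in that column are the intersection.
  x = 0: f ≡ 0 at y ∈ {4}; g ≡ 0 at y ∈ {4, 8}; common: {4}.
  x = 1: f ≡ 0 at y ∈ {9}; g ≡ 0 at y ∈ ∅; common: ∅.
  x = 2: f ≡ 0 at y ∈ {3}; g ≡ 0 at y ∈ {4, 9}; common: ∅.
  x = 3: f ≡ 0 at y ∈ {8}; g ≡ 0 at y ∈ ∅; common: ∅.
  x = 4: f ≡ 0 at y ∈ {2}; g ≡ 0 at y ∈ ∅; common: ∅.
  x = 5: f ≡ 0 at y ∈ {7}; g ≡ 0 at y ∈ {2, 7}; common: {7}.
  x = 6: f ≡ 0 at y ∈ {1}; g ≡ 0 at y ∈ ∅; common: ∅.
  x = 7: f ≡ 0 at y ∈ {6}; g ≡ 0 at y ∈ {3, 7}; common: ∅.
  x = 8: f ≡ 0 at y ∈ {0}; g ≡ 0 at y ∈ {8}; common: ∅.
  x = 9: f ≡ 0 at y ∈ {5}; g ≡ 0 at y ∈ ∅; common: ∅.
  x = 10: f ≡ 0 at y ∈ {10}; g ≡ 0 at y ∈ {3}; common: ∅.
Collecting: common zeros = {(0, 4), (5, 7)}, so the count is 2.
Comparison with the Bézout bound: 2 ≤ 2 = deg(f)·deg(g), as expected for curves with no common component (the bound is attained).


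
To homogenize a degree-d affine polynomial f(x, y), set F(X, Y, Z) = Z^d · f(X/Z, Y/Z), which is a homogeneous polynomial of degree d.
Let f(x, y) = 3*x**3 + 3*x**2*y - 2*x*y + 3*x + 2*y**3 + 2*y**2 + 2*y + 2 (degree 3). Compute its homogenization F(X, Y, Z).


F(X, Y, Z) = 3*X**3 + 3*X**2*Y - 2*X*Y*Z + 3*X*Z**2 + 2*Y**3 + 2*Y**2*Z + 2*Y*Z**2 + 2*Z**3

deg(f) = 3.
Substitute x = X/Z, y = Y/Z into f, then multiply by Z^3.
  monomial 3·x^3·y^0 ↦ 3·X^3·Y^0·Z^0.
  monomial 3·x^2·y^1 ↦ 3·X^2·Y^1·Z^0.
  monomial -2·x^1·y^1 ↦ -2·X^1·Y^1·Z^1.
  monomial 3·x^1·y^0 ↦ 3·X^1·Y^0·Z^2.
  monomial 2·x^0·y^3 ↦ 2·X^0·Y^3·Z^0.
  monomial 2·x^0·y^2 ↦ 2·X^0·Y^2·Z^1.
  monomial 2·x^0·y^1 ↦ 2·X^0·Y^1·Z^2.
  monomial 2·x^0·y^0 ↦ 2·X^0·Y^0·Z^3.
Collecting: F(X, Y, Z) = 3*X**3 + 3*X**2*Y - 2*X*Y*Z + 3*X*Z**2 + 2*Y**3 + 2*Y**2*Z + 2*Y*Z**2 + 2*Z**3.


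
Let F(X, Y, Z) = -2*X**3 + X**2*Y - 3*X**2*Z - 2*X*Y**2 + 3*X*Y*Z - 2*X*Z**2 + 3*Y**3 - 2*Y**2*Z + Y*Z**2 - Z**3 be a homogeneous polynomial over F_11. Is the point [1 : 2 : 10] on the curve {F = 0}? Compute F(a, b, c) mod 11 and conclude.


F(1,2,10) ≡ 0 (mod 11); P is on the curve.

Evaluate F(1, 2, 10) term-by-term (mod 11).
  -2*X**3 ↦ -2·1·1·1 = -2
  X**2*Y ↦ 1·1·2·1 = 2
  -3*X**2*Z ↦ -3·1·1·10 = -30
  -2*X*Y**2 ↦ -2·1·4·1 = -8
  3*X*Y*Z ↦ 3·1·2·10 = 60
  -2*X*Z**2 ↦ -2·1·1·100 = -200
  3*Y**3 ↦ 3·1·8·1 = 24
  -2*Y**2*Z ↦ -2·1·4·10 = -80
  Y*Z**2 ↦ 1·1·2·100 = 200
  -Z**3 ↦ -1·1·1·1000 = -1000
Sum: F(1, 2, 10) = (-2) + (2) + (-30) + (-8) + (60) + (-200) + (24) + (-80) + (200) + (-1000) = -1034.
Reducing mod 11: -1034 ≡ 0 (mod 11).
Since F(a, b, c) ≡ 0 (mod 11), P lies on the curve.


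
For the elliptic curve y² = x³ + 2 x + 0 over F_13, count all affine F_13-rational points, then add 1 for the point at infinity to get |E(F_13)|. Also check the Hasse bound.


Affine points = {(0, 0), (1, 4), (1, 9), (2, 5), (2, 8), (11, 1), (11, 12), (12, 6), (12, 7)}; affine count = 9; |E(F_13)| = 10.

Discriminant check: Δ ∝ 4a³ + 27b² = 4·2³ + 27·0² = 4·8 + 27·0 ≡ 6 (mod 13). Nonzero ⇒ E is nonsingular.
For each x ∈ F_13, compute rhs = x³ + 2·x + 0 mod 13, then count y ∈ F_13 with y² ≡ rhs.
  x = 0: rhs = 0, matching y values: 0 (1 points).
  x = 1: rhs = 3, matching y values: 4, 9 (2 points).
  x = 2: rhs = 12, matching y values: 5, 8 (2 points).
  x = 3: rhs = 7, matching y values: none (0 points).
  x = 4: rhs = 7, matching y values: none (0 points).
  x = 5: rhs = 5, matching y values: none (0 points).
  x = 6: rhs = 7, matching y values: none (0 points).
  x = 7: rhs = 6, matching y values: none (0 points).
  x = 8: rhs = 8, matching y values: none (0 points).
  x = 9: rhs = 6, matching y values: none (0 points).
  x = 10: rhs = 6, matching y values: none (0 points).
  x = 11: rhs = 1, matching y values: 1, 12 (2 points).
  x = 12: rhs = 10, matching y values: 6, 7 (2 points).
Total affine count: 9.
Full point count |E(F_13)| = 9 + 1 = 10.
Hasse bound: |10 − (13+1)| = |-4| = 4 ≤ 2√13 ≈ 7.2111 ✓.


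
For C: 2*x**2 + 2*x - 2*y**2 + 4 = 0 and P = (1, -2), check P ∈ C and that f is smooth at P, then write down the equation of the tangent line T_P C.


Tangent line at P: 6*x + 8*y + 10 = 0.

Step 1: f(1, -2) = 0, so P lies on C.
Step 2: partial derivatives
  f_x(x, y) = 4*x + 2, f_y(x, y) = -4*y.
  f_x(P) = 6, f_y(P) = 8 (gradient nonzero, so P is smooth).
Step 3: tangent line at P: 6·(x − 1) + 8·(y − -2) = 0.
Expanding: 6*x + 8*y + 10 = 0.


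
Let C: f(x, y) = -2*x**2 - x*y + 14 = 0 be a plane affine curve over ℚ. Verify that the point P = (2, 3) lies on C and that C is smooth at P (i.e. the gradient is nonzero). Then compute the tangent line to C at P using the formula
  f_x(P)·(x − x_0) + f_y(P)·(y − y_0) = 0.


Tangent line at P: -11*x - 2*y + 28 = 0.

Step 1: f(2, 3) = 0, so P lies on C.
Step 2: partial derivatives
  f_x(x, y) = -4*x - y, f_y(x, y) = -x.
  f_x(P) = -11, f_y(P) = -2 (gradient nonzero, so P is smooth).
Step 3: tangent line at P: -11·(x − 2) + -2·(y − 3) = 0.
Expanding: -11*x - 2*y + 28 = 0.


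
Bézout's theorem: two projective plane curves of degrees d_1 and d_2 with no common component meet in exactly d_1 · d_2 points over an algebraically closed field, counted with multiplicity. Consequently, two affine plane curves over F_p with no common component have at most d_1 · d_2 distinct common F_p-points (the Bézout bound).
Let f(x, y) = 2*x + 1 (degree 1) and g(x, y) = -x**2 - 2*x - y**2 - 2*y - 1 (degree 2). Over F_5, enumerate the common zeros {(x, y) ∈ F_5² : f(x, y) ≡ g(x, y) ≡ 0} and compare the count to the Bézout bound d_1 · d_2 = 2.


Common zeros: ∅; count = 0; Bézout bound = 2.

deg(f) = 1, deg(g) = 2, so Bézout bound = 2.
Scan x ∈ F_5. For each x, list the y ∈ F_5 with f(x, y) ≡ 0 and those with g(x, y) ≡ 0 (mod 5); the common zeros in that column are the intersection.
  x = 0: f ≡ 0 at y ∈ ∅; g ≡ 0 at y ∈ {4}; common: ∅.
  x = 1: f ≡ 0 at y ∈ ∅; g ≡ 0 at y ∈ ∅; common: ∅.
  x = 2: f ≡ 0 at y ∈ {0, 1, 2, 3, 4}; g ≡ 0 at y ∈ ∅; common: ∅.
  x = 3: f ≡ 0 at y ∈ ∅; g ≡ 0 at y ∈ {4}; common: ∅.
  x = 4: f ≡ 0 at y ∈ ∅; g ≡ 0 at y ∈ {0, 3}; common: ∅.
Collecting: common zeros = ∅, so the count is 0.
Comparison with the Bézout bound: 0 ≤ 2 = deg(f)·deg(g), as expected for curves with no common component (the affine F_5-count falls short of the bound because intersections may lie at infinity, over extension fields, or carry multiplicity).


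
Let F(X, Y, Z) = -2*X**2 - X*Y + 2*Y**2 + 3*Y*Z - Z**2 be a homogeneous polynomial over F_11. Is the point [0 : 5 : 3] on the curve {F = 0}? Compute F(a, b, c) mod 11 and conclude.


F(0,5,3) ≡ 9 (mod 11); P is NOT on the curve.

Evaluate F(0, 5, 3) term-by-term (mod 11).
  -2*X**2 ↦ -2·0·1·1 = 0
  -X*Y ↦ -1·0·5·1 = 0
  2*Y**2 ↦ 2·1·25·1 = 50
  3*Y*Z ↦ 3·1·5·3 = 45
  -Z**2 ↦ -1·1·1·9 = -9
Sum: F(0, 5, 3) = (0) + (0) + (50) + (45) + (-9) = 86.
Reducing mod 11: 86 ≡ 9 (mod 11).
Since F(a, b, c) ≡ 9 ≠ 0 (mod 11), P does NOT lie on the curve.


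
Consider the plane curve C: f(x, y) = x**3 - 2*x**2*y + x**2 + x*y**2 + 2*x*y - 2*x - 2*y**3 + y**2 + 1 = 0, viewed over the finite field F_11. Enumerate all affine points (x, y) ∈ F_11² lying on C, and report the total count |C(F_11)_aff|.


Affine F_11-points: {(0, 1), (0, 2), (0, 3), (7, 10), (8, 0), (9, 6)}; count = 6.

For each of the 121 pairs (x, y) ∈ F_11², evaluate f(x, y) mod 11. Record the zeros.
  x = 0: [0↦1, 1↦0, 2↦0, 3↦0, 4↦10, 5↦7, 6↦1, 7↦2, 8↦9, 9↦10, 10↦4]  zeros at y ∈ {1, 2, 3}
  x = 1: [0↦1, 1↦1, 2↦4, 3↦9, 4↦4, 5↦10, 6↦4, 7↦7, 8↦7, 9↦3, 10↦5]  zeros at y ∈ ∅
  x = 2: [0↦9, 1↦6, 2↦8, 3↦3, 4↦1, 5↦1, 6↦2, 7↦3, 8↦3, 9↦1, 10↦7]  zeros at y ∈ ∅
  x = 3: [0↦9, 1↦10, 2↦7, 3↦10, 4↦7, 5↦8, 6↦1, 7↦7, 8↦3, 9↦10, 10↦5]  zeros at y ∈ ∅
  x = 4: [0↦7, 1↦8, 2↦7, 3↦3, 4↦6, 5↦4, 6↦7, 7↦3, 8↦2, 9↦3, 10↦5]  zeros at y ∈ ∅
  x = 5: [0↦9, 1↦6, 2↦3, 3↦10, 4↦4, 5↦6, 6↦4, 7↦8, 8↦6, 9↦8, 10↦2]  zeros at y ∈ ∅
  x = 6: [0↦10, 1↦10, 2↦1, 3↦4, 4↦7, 5↦9, 6↦9, 7↦6, 8↦10, 9↦9, 10↦2]  zeros at y ∈ ∅
  x = 7: [0↦5, 1↦4, 2↦7, 3↦2, 4↦10, 5↦8, 6↦6, 7↦3, 8↦9, 9↦1, 10↦0]  zeros at y ∈ {10}
  x = 8: [0↦0, 1↦5, 2↦5, 3↦10, 4↦8, 5↦9, 6↦1, 7↦5, 8↦9, 9↦1, 10↦2]  zeros at y ∈ {0}
  x = 9: [0↦1, 1↦8, 2↦1, 3↦1, 4↦7, 5↦7, 6↦0, 7↦7, 8↦5, 9↦4, 10↦3]  zeros at y ∈ {6}
  x = 10: [0↦3, 1↦8, 2↦1, 3↦3, 4↦2, 5↦8, 6↦9, 7↦4, 8↦3, 9↦5, 10↦9]  zeros at y ∈ ∅
Collecting zeros: affine points = {(0, 1), (0, 2), (0, 3), (7, 10), (8, 0), (9, 6)}.
Total count |C(F_11)_aff| = 6.


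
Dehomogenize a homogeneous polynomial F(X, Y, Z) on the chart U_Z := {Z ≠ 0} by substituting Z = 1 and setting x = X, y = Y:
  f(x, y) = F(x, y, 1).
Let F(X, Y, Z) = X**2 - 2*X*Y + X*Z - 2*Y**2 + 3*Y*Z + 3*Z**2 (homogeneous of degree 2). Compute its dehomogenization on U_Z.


f(x, y) = x**2 - 2*x*y + x - 2*y**2 + 3*y + 3

On U_Z we set Z = 1. Each monomial c·X^i·Y^j·Z^k in F becomes c·x^i·y^j·1^k = c·x^i·y^j.
Substituting Z = 1: F(X, Y, 1) = x**2 - 2*x*y + x - 2*y**2 + 3*y + 3.
Note: deg(f) ≤ deg(F) = 2; strict inequality happens when F is divisible by Z (lost terms).


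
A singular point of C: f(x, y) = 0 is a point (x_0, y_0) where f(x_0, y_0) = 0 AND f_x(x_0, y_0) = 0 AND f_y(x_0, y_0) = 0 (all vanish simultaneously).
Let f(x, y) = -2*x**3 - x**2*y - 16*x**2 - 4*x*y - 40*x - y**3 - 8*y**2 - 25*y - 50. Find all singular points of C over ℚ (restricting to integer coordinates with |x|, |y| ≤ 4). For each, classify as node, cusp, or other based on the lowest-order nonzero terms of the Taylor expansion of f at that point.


Singular points: {(-2, -3)}; classification: node.

Compute partial derivatives:
  f_x = -6*x**2 - 2*x*y - 32*x - 4*y - 40.
  f_y = -x**2 - 4*x - 3*y**2 - 16*y - 25.
Scan x_0 ∈ {−4, ..., 4}. For each x_0, f_y(x_0, y) is a polynomial in y; find its integer roots y ∈ {−4, ..., 4}, then test f_x and f at those candidates.
  x = -4: f_y(-4, y) = -3*y**2 - 16*y - 25; no integer root y with |y| ≤ 4.
  x = -3: f_y(-3, y) = -3*y**2 - 16*y - 22; no integer root y with |y| ≤ 4.
  x = -2: f_y(-2, y) = -3*y**2 - 16*y - 21; vanishes at y ∈ {-3}. (-2, -3): f_x = 0, f = 0 — SINGULAR.
  x = -1: f_y(-1, y) = -3*y**2 - 16*y - 22; no integer root y with |y| ≤ 4.
  x = 0: f_y(0, y) = -3*y**2 - 16*y - 25; no integer root y with |y| ≤ 4.
  x = 1: f_y(1, y) = -3*y**2 - 16*y - 30; no integer root y with |y| ≤ 4.
  x = 2: f_y(2, y) = -3*y**2 - 16*y - 37; no integer root y with |y| ≤ 4.
  x = 3: f_y(3, y) = -3*y**2 - 16*y - 46; no integer root y with |y| ≤ 4.
  x = 4: f_y(4, y) = -3*y**2 - 16*y - 57; no integer root y with |y| ≤ 4.
Only singular point on the grid: (-2, -3).
Classify: substitute x = -2 + u, y = -3 + v and expand: f = -2*u**3 - u**2*v - u**2 - v**3 + v**2.
No constant or linear terms (consistent with a singular point). Quadratic part: -u**2 + v**2. Cubic part: -2*u**3 - u**2*v - v**3.
The quadratic part v**2 - u**2 = (v − u)(v + u) splits into two distinct linear factors, so there are two distinct tangent lines y − -3 = ±(x − -2) — this is a node (ordinary double point).
Classification: node.
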